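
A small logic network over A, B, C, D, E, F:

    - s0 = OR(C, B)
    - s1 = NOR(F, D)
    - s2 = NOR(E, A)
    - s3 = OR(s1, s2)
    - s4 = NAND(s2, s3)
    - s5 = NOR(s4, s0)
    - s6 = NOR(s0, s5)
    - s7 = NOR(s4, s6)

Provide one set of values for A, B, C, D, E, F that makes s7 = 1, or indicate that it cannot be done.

A=0, B=1, C=0, D=0, E=0, F=0

s7 = NOR(s4, s6) must be 1, so both s4 = 0 and s6 = 0.
Check with A=0, B=1, C=0, D=0, E=0, F=0:
s0 = OR(C, B) = OR(0, 1) = 1
s1 = NOR(F, D) = NOR(0, 0) = 1
s2 = NOR(E, A) = NOR(0, 0) = 1
s3 = OR(s1, s2) = OR(1, 1) = 1
s4 = NAND(s2, s3) = NAND(1, 1) = 0
s5 = NOR(s4, s0) = NOR(0, 1) = 0
s6 = NOR(s0, s5) = NOR(1, 0) = 0
s7 = NOR(s4, s6) = NOR(0, 0) = 1
So s7 = 1 as required.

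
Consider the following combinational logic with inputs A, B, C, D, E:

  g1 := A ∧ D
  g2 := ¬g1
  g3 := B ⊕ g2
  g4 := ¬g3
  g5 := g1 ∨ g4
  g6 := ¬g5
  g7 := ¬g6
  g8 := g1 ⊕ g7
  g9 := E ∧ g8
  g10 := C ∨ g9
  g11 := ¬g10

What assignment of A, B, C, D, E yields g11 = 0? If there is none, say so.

A=0 B=1 C=1 D=1 E=1

g11 = ¬g10 must be 0, so g10 = 1.
g10 = C ∨ g9 must be 1, so at least one of C, g9 is 1.
Check with A=0 B=1 C=1 D=1 E=1:
g1 = A ∧ D = 0 ∧ 1 = 0
g2 = ¬g1 = ¬0 = 1
g3 = B ⊕ g2 = 1 ⊕ 1 = 0
g4 = ¬g3 = ¬0 = 1
g5 = g1 ∨ g4 = 0 ∨ 1 = 1
g6 = ¬g5 = ¬1 = 0
g7 = ¬g6 = ¬0 = 1
g8 = g1 ⊕ g7 = 0 ⊕ 1 = 1
g9 = E ∧ g8 = 1 ∧ 1 = 1
g10 = C ∨ g9 = 1 ∨ 1 = 1
g11 = ¬g10 = ¬1 = 0
So g11 = 0 as required.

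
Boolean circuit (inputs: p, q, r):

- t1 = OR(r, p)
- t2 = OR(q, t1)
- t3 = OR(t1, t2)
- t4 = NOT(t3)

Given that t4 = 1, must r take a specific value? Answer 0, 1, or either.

t4 = NOT(t3) must be 1, so t3 = 0.
Every assignment with t4 = 1 has r = 0; there are 1 such assignment(s).
  p=0, q=0, r=0

0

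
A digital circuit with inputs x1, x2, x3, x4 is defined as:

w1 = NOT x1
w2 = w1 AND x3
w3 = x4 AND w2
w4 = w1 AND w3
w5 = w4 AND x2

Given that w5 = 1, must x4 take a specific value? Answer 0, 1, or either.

w5 = w4 AND x2 must be 1, so both w4 = 1 and x2 = 1.
w4 = w1 AND w3 must be 1, so both w1 = 1 and w3 = 1.
Every assignment with w5 = 1 has x4 = 1; there are 1 such assignment(s).
  x1=0, x2=1, x3=1, x4=1

1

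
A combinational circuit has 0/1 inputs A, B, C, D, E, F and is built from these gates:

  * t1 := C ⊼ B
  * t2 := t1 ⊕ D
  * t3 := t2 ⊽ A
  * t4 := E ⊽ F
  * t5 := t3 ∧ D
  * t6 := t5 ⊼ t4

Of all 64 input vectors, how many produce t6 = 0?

3

t6 = t5 ⊼ t4 must be 0, so both t5 = 1 and t4 = 1.
Satisfying assignments:
  A=0, B=0, C=0, D=1, E=0, F=0
  A=0, B=0, C=1, D=1, E=0, F=0
  A=0, B=1, C=0, D=1, E=0, F=0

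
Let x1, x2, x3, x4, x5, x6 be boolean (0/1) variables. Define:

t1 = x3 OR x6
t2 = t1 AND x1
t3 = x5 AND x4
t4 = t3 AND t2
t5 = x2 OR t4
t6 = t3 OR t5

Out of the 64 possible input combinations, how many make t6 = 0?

t6 = t3 OR t5 must be 0, so both t3 = 0 and t5 = 0.
Enumerating the 64 input combinations, 24 give t6 = 0 and 40 give t6 = 1.

24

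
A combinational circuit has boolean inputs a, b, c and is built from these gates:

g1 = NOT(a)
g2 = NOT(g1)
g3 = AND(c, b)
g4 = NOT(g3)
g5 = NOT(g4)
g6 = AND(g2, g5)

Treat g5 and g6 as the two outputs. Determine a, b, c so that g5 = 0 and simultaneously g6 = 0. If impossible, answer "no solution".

Check with a=0 b=1 c=0:
g1 = NOT(a) = NOT 0 = 1
g2 = NOT(g1) = NOT 1 = 0
g3 = AND(c, b) = AND(0, 1) = 0
g4 = NOT(g3) = NOT 0 = 1
g5 = NOT(g4) = NOT 1 = 0
g6 = AND(g2, g5) = AND(0, 0) = 0
So g5 = 0 and g6 = 0.

a=0 b=1 c=0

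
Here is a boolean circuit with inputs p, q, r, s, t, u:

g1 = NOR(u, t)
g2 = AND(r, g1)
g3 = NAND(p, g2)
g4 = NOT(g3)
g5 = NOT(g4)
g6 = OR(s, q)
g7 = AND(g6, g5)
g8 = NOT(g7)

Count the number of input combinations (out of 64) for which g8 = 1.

19

g8 = NOT(g7) must be 1, so g7 = 0.
Enumerating the 64 input combinations, 19 give g8 = 1 and 45 give g8 = 0.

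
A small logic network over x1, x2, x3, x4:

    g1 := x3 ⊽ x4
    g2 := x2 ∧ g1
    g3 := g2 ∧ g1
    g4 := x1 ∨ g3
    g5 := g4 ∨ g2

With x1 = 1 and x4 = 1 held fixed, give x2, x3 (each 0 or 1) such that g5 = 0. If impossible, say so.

With x1 = 1 and x4 = 1 fixed, none of the 4 settings of x2, x3 give g5 = 0.
For example, with x2=1, x3=1:
g1 = x3 ⊽ x4 = 1 ⊽ 1 = 0
g2 = x2 ∧ g1 = 1 ∧ 0 = 0
g3 = g2 ∧ g1 = 0 ∧ 0 = 0
g4 = x1 ∨ g3 = 1 ∨ 0 = 1
g5 = g4 ∨ g2 = 1 ∨ 0 = 1
giving g5 = 1 ≠ 0.

no solution exists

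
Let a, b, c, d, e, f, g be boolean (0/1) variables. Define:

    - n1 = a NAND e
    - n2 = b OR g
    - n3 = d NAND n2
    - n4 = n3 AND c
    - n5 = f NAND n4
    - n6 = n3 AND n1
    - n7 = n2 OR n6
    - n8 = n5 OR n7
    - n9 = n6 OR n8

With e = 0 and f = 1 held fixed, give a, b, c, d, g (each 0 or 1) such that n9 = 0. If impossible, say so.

With e = 0 and f = 1 fixed, none of the 32 settings of a, b, c, d, g give n9 = 0.
For example, with a=0, b=0, c=0, d=1, g=0:
n1 = a NAND e = 0 NAND 0 = 1
n2 = b OR g = 0 OR 0 = 0
n3 = d NAND n2 = 1 NAND 0 = 1
n4 = n3 AND c = 1 AND 0 = 0
n5 = f NAND n4 = 1 NAND 0 = 1
n6 = n3 AND n1 = 1 AND 1 = 1
n7 = n2 OR n6 = 0 OR 1 = 1
n8 = n5 OR n7 = 1 OR 1 = 1
n9 = n6 OR n8 = 1 OR 1 = 1
giving n9 = 1 ≠ 0.

no solution exists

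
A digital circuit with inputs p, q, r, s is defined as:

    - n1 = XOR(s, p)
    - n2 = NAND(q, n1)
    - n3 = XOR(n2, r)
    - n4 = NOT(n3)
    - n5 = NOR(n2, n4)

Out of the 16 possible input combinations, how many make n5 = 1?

n5 = NOR(n2, n4) must be 1, so both n2 = 0 and n4 = 0.
n2 = NAND(q, n1) must be 0, so both q = 1 and n1 = 1.
Satisfying assignments:
  p=0, q=1, r=1, s=1
  p=1, q=1, r=1, s=0

2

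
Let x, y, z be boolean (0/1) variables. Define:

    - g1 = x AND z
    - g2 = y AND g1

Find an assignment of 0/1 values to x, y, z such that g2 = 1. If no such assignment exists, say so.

x=1, y=1, z=1

g2 = y AND g1 must be 1, so both y = 1 and g1 = 1.
Check with x=1, y=1, z=1:
g1 = x AND z = 1 AND 1 = 1
g2 = y AND g1 = 1 AND 1 = 1
So g2 = 1 as required.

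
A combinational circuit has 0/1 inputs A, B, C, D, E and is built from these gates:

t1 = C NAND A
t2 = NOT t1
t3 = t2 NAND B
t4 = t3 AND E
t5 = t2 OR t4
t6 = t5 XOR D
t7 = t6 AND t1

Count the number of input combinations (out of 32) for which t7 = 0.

t7 = t6 AND t1 must be 0, so at least one of t6, t1 is 0.
Enumerating the 32 input combinations, 20 give t7 = 0 and 12 give t7 = 1.

20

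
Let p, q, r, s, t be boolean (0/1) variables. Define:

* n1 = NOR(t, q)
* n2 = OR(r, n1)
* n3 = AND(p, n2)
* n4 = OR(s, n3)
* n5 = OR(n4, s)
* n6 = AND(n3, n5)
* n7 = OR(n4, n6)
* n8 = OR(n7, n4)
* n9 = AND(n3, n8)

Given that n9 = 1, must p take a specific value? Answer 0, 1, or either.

1

n9 = AND(n3, n8) must be 1, so both n3 = 1 and n8 = 1.
Every assignment with n9 = 1 has p = 1; there are 10 such assignment(s).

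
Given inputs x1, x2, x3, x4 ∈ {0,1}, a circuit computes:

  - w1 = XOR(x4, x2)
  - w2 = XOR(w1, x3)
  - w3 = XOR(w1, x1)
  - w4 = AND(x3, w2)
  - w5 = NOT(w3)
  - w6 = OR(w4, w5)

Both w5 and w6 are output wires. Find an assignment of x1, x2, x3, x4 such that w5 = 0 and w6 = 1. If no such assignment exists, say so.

x1=1, x2=0, x3=1, x4=0

Check with x1=1, x2=0, x3=1, x4=0:
w1 = XOR(x4, x2) = XOR(0, 0) = 0
w2 = XOR(w1, x3) = XOR(0, 1) = 1
w3 = XOR(w1, x1) = XOR(0, 1) = 1
w4 = AND(x3, w2) = AND(1, 1) = 1
w5 = NOT(w3) = NOT 1 = 0
w6 = OR(w4, w5) = OR(1, 0) = 1
So w5 = 0 and w6 = 1.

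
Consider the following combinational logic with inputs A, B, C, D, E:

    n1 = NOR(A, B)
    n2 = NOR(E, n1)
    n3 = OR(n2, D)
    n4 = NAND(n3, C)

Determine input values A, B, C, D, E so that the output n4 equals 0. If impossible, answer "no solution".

Check with A=1, B=1, C=1, D=1, E=0:
n1 = NOR(A, B) = NOR(1, 1) = 0
n2 = NOR(E, n1) = NOR(0, 0) = 1
n3 = OR(n2, D) = OR(1, 1) = 1
n4 = NAND(n3, C) = NAND(1, 1) = 0
So n4 = 0 as required.

A=1, B=1, C=1, D=1, E=0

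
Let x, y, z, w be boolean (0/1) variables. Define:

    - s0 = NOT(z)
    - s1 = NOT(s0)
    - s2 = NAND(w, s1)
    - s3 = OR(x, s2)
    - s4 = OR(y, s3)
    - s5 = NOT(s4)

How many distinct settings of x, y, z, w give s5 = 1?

1

s5 = NOT(s4) must be 1, so s4 = 0.
Satisfying assignments:
  x=0, y=0, z=1, w=1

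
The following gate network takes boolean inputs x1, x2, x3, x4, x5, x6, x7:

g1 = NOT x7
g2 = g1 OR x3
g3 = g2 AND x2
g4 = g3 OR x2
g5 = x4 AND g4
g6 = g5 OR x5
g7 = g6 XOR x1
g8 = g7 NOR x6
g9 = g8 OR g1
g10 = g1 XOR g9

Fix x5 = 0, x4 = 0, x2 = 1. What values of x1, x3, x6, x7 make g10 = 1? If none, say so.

x1=0, x3=0, x6=0, x7=1

g10 = g1 XOR g9 must be 1, so g1 and g9 differ.
Check with x5 = 0, x4 = 0, x2 = 1 and x1=0, x3=0, x6=0, x7=1:
g1 = NOT x7 = NOT 1 = 0
g2 = g1 OR x3 = 0 OR 0 = 0
g3 = g2 AND x2 = 0 AND 1 = 0
g4 = g3 OR x2 = 0 OR 1 = 1
g5 = x4 AND g4 = 0 AND 1 = 0
g6 = g5 OR x5 = 0 OR 0 = 0
g7 = g6 XOR x1 = 0 XOR 0 = 0
g8 = g7 NOR x6 = 0 NOR 0 = 1
g9 = g8 OR g1 = 1 OR 0 = 1
g10 = g1 XOR g9 = 0 XOR 1 = 1
So g10 = 1.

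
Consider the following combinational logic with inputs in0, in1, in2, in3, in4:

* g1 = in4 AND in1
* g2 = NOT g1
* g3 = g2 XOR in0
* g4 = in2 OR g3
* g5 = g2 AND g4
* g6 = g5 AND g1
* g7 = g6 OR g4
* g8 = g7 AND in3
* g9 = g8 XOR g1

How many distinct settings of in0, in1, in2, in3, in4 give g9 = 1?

g9 = g8 XOR g1 must be 1, so g8 and g1 differ.
Enumerating the 32 input combinations, 14 give g9 = 1 and 18 give g9 = 0.

14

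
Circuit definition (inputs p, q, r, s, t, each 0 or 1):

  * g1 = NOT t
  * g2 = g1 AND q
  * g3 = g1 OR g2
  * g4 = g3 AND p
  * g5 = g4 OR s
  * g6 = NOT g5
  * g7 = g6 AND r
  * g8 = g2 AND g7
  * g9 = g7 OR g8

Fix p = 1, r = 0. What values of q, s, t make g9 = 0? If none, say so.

q=1 s=1 t=1

Check with p = 1, r = 0 and q=1, s=1, t=1:
g1 = NOT t = NOT 1 = 0
g2 = g1 AND q = 0 AND 1 = 0
g3 = g1 OR g2 = 0 OR 0 = 0
g4 = g3 AND p = 0 AND 1 = 0
g5 = g4 OR s = 0 OR 1 = 1
g6 = NOT g5 = NOT 1 = 0
g7 = g6 AND r = 0 AND 0 = 0
g8 = g2 AND g7 = 0 AND 0 = 0
g9 = g7 OR g8 = 0 OR 0 = 0
So g9 = 0.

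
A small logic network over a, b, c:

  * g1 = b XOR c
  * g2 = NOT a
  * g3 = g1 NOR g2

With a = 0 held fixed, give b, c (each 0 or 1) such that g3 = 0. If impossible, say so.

g3 = g1 NOR g2 must be 0, so at least one of g1, g2 is 1.
Check with a = 0 and b=0, c=1:
g1 = b XOR c = 0 XOR 1 = 1
g2 = NOT a = NOT 0 = 1
g3 = g1 NOR g2 = 1 NOR 1 = 0
So g3 = 0.

b=0, c=1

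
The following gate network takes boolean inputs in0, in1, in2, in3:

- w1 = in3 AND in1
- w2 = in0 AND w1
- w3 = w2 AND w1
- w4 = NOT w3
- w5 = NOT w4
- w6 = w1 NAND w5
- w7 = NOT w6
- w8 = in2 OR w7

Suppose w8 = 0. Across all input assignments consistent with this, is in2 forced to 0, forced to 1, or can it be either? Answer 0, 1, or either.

w8 = in2 OR w7 must be 0, so both in2 = 0 and w7 = 0.
w7 = NOT w6 must be 0, so w6 = 1.
w6 = w1 NAND w5 must be 1, so at least one of w1, w5 is 0.
Every assignment with w8 = 0 has in2 = 0; there are 7 such assignment(s).

0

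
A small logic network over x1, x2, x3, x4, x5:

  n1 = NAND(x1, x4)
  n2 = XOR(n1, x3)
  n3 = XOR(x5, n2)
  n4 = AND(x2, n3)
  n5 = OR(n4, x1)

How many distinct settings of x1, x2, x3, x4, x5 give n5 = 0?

12

n5 = OR(n4, x1) must be 0, so both n4 = 0 and x1 = 0.
Enumerating the 32 input combinations, 12 give n5 = 0 and 20 give n5 = 1.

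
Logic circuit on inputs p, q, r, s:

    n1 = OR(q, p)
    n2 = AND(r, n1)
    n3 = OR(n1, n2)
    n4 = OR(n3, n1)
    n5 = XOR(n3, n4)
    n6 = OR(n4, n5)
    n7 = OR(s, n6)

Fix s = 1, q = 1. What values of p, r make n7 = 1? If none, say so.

p=0 r=0

Check with s = 1, q = 1 and p=0, r=0:
n1 = OR(q, p) = OR(1, 0) = 1
n2 = AND(r, n1) = AND(0, 1) = 0
n3 = OR(n1, n2) = OR(1, 0) = 1
n4 = OR(n3, n1) = OR(1, 1) = 1
n5 = XOR(n3, n4) = XOR(1, 1) = 0
n6 = OR(n4, n5) = OR(1, 0) = 1
n7 = OR(s, n6) = OR(1, 1) = 1
So n7 = 1.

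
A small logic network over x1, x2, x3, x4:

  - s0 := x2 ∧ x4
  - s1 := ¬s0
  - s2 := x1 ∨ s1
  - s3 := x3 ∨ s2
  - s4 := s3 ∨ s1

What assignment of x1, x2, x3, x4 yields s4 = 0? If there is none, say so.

x1=0, x2=1, x3=0, x4=1

s4 = s3 ∨ s1 must be 0, so both s3 = 0 and s1 = 0.
s3 = x3 ∨ s2 must be 0, so both x3 = 0 and s2 = 0.
Check with x1=0, x2=1, x3=0, x4=1:
s0 = x2 ∧ x4 = 1 ∧ 1 = 1
s1 = ¬s0 = ¬1 = 0
s2 = x1 ∨ s1 = 0 ∨ 0 = 0
s3 = x3 ∨ s2 = 0 ∨ 0 = 0
s4 = s3 ∨ s1 = 0 ∨ 0 = 0
So s4 = 0 as required.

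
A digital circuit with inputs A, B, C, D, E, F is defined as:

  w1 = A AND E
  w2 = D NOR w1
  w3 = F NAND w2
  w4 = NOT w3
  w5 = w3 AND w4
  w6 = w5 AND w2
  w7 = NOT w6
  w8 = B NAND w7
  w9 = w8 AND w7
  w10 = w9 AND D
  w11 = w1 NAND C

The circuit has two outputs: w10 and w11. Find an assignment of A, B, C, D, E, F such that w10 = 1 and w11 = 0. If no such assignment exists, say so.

A=1 B=0 C=1 D=1 E=1 F=0

Check with A=1 B=0 C=1 D=1 E=1 F=0:
w1 = A AND E = 1 AND 1 = 1
w2 = D NOR w1 = 1 NOR 1 = 0
w3 = F NAND w2 = 0 NAND 0 = 1
w4 = NOT w3 = NOT 1 = 0
w5 = w3 AND w4 = 1 AND 0 = 0
w6 = w5 AND w2 = 0 AND 0 = 0
w7 = NOT w6 = NOT 0 = 1
w8 = B NAND w7 = 0 NAND 1 = 1
w9 = w8 AND w7 = 1 AND 1 = 1
w10 = w9 AND D = 1 AND 1 = 1
w11 = w1 NAND C = 1 NAND 1 = 0
So w10 = 1 and w11 = 0.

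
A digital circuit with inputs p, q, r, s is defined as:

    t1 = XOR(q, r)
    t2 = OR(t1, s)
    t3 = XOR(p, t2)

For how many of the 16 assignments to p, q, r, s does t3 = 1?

8

t3 = XOR(p, t2) must be 1, so p and t2 differ.
Enumerating the 16 input combinations, 8 give t3 = 1 and 8 give t3 = 0.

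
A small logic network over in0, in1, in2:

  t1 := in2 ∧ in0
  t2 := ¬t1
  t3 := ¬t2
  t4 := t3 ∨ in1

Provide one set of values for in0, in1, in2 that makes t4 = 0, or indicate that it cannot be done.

in0=0 in1=0 in2=1

Check with in0=0 in1=0 in2=1:
t1 = in2 ∧ in0 = 1 ∧ 0 = 0
t2 = ¬t1 = ¬0 = 1
t3 = ¬t2 = ¬1 = 0
t4 = t3 ∨ in1 = 0 ∨ 0 = 0
So t4 = 0 as required.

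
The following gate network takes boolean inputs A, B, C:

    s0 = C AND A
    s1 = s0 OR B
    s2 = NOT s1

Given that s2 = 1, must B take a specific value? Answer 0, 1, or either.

s2 = NOT s1 must be 1, so s1 = 0.
s1 = s0 OR B must be 0, so both s0 = 0 and B = 0.
s0 = C AND A must be 0, so at least one of C, A is 0.
Every assignment with s2 = 1 has B = 0; there are 3 such assignment(s).
  A=0, B=0, C=0
  A=0, B=0, C=1
  A=1, B=0, C=0

0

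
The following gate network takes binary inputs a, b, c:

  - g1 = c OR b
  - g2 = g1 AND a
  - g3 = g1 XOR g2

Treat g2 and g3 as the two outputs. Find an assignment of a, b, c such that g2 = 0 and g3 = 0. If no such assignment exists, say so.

a=0, b=0, c=0

Check with a=0, b=0, c=0:
g1 = c OR b = 0 OR 0 = 0
g2 = g1 AND a = 0 AND 0 = 0
g3 = g1 XOR g2 = 0 XOR 0 = 0
So g2 = 0 and g3 = 0.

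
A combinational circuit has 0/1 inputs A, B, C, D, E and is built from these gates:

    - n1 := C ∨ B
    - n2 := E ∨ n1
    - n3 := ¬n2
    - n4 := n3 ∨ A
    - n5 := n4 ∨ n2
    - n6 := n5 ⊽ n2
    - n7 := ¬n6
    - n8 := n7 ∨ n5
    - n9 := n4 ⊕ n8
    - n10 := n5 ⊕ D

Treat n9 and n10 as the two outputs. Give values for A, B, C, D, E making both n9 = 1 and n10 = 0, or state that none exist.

A=0, B=1, C=0, D=1, E=1

Check with A=0, B=1, C=0, D=1, E=1:
n1 = C ∨ B = 0 ∨ 1 = 1
n2 = E ∨ n1 = 1 ∨ 1 = 1
n3 = ¬n2 = ¬1 = 0
n4 = n3 ∨ A = 0 ∨ 0 = 0
n5 = n4 ∨ n2 = 0 ∨ 1 = 1
n6 = n5 ⊽ n2 = 1 ⊽ 1 = 0
n7 = ¬n6 = ¬0 = 1
n8 = n7 ∨ n5 = 1 ∨ 1 = 1
n9 = n4 ⊕ n8 = 0 ⊕ 1 = 1
n10 = n5 ⊕ D = 1 ⊕ 1 = 0
So n9 = 1 and n10 = 0.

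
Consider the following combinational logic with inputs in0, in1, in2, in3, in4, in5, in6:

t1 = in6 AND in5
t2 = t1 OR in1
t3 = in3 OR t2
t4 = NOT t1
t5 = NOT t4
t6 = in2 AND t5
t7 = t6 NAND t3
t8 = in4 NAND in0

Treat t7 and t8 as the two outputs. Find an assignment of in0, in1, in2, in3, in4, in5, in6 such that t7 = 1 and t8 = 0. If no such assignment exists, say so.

Check with in0=1 in1=1 in2=0 in3=1 in4=1 in5=1 in6=1:
t1 = in6 AND in5 = 1 AND 1 = 1
t2 = t1 OR in1 = 1 OR 1 = 1
t3 = in3 OR t2 = 1 OR 1 = 1
t4 = NOT t1 = NOT 1 = 0
t5 = NOT t4 = NOT 0 = 1
t6 = in2 AND t5 = 0 AND 1 = 0
t7 = t6 NAND t3 = 0 NAND 1 = 1
t8 = in4 NAND in0 = 1 NAND 1 = 0
So t7 = 1 and t8 = 0.

in0=1 in1=1 in2=0 in3=1 in4=1 in5=1 in6=1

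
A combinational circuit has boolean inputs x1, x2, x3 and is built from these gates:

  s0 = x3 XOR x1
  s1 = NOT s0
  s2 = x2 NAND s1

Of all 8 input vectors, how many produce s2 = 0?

2

s2 = x2 NAND s1 must be 0, so both x2 = 1 and s1 = 1.
s1 = NOT s0 must be 1, so s0 = 0.
s0 = x3 XOR x1 must be 0, so x3 and x1 are equal.
Enumerating the 8 input combinations, 2 give s2 = 0 and 6 give s2 = 1.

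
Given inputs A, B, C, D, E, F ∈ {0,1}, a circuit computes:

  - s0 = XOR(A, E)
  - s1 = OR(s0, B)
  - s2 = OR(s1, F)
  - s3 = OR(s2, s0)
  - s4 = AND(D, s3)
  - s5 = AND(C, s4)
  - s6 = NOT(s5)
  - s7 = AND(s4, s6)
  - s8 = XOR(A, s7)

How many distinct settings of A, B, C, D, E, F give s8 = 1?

32

s8 = XOR(A, s7) must be 1, so A and s7 differ.
Enumerating the 64 input combinations, 32 give s8 = 1 and 32 give s8 = 0.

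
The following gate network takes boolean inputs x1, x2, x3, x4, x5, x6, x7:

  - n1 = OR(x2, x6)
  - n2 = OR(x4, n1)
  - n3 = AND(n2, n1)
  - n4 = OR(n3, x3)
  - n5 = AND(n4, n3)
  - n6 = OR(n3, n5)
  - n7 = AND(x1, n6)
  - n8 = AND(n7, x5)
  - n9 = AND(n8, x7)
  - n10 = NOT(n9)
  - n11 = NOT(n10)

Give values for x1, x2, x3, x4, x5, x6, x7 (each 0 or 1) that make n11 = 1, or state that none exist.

n11 = NOT(n10) must be 1, so n10 = 0.
n10 = NOT(n9) must be 0, so n9 = 1.
n9 = AND(n8, x7) must be 1, so both n8 = 1 and x7 = 1.
Check with x1=1, x2=0, x3=1, x4=1, x5=1, x6=1, x7=1:
n1 = OR(x2, x6) = OR(0, 1) = 1
n2 = OR(x4, n1) = OR(1, 1) = 1
n3 = AND(n2, n1) = AND(1, 1) = 1
n4 = OR(n3, x3) = OR(1, 1) = 1
n5 = AND(n4, n3) = AND(1, 1) = 1
n6 = OR(n3, n5) = OR(1, 1) = 1
n7 = AND(x1, n6) = AND(1, 1) = 1
n8 = AND(n7, x5) = AND(1, 1) = 1
n9 = AND(n8, x7) = AND(1, 1) = 1
n10 = NOT(n9) = NOT 1 = 0
n11 = NOT(n10) = NOT 0 = 1
So n11 = 1 as required.

x1=1, x2=0, x3=1, x4=1, x5=1, x6=1, x7=1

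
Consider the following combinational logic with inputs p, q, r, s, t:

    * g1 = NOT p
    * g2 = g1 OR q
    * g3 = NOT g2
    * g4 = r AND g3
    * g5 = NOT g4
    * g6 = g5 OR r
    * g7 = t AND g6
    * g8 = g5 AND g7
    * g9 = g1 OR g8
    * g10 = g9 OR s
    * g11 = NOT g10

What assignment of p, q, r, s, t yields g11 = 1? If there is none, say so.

p=1, q=1, r=1, s=0, t=0

g11 = NOT g10 must be 1, so g10 = 0.
g10 = g9 OR s must be 0, so both g9 = 0 and s = 0.
Check with p=1, q=1, r=1, s=0, t=0:
g1 = NOT p = NOT 1 = 0
g2 = g1 OR q = 0 OR 1 = 1
g3 = NOT g2 = NOT 1 = 0
g4 = r AND g3 = 1 AND 0 = 0
g5 = NOT g4 = NOT 0 = 1
g6 = g5 OR r = 1 OR 1 = 1
g7 = t AND g6 = 0 AND 1 = 0
g8 = g5 AND g7 = 1 AND 0 = 0
g9 = g1 OR g8 = 0 OR 0 = 0
g10 = g9 OR s = 0 OR 0 = 0
g11 = NOT g10 = NOT 0 = 1
So g11 = 1 as required.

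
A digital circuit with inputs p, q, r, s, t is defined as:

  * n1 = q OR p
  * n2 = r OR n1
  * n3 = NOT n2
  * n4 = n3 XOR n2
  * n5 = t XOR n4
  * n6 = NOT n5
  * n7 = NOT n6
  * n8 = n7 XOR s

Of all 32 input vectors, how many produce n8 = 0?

n8 = n7 XOR s must be 0, so n7 and s are equal.
Enumerating the 32 input combinations, 16 give n8 = 0 and 16 give n8 = 1.

16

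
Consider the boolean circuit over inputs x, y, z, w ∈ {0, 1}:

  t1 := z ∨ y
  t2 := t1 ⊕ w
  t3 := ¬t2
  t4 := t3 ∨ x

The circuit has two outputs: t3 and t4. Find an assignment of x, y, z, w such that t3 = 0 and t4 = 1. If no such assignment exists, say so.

x=1 y=0 z=0 w=1

Check with x=1 y=0 z=0 w=1:
t1 = z ∨ y = 0 ∨ 0 = 0
t2 = t1 ⊕ w = 0 ⊕ 1 = 1
t3 = ¬t2 = ¬1 = 0
t4 = t3 ∨ x = 0 ∨ 1 = 1
So t3 = 0 and t4 = 1.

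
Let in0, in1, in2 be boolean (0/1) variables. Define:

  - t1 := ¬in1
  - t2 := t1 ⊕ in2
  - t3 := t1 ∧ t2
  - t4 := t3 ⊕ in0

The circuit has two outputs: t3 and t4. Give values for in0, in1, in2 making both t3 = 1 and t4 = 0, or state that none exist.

Check with in0=1, in1=0, in2=0:
t1 = ¬in1 = ¬0 = 1
t2 = t1 ⊕ in2 = 1 ⊕ 0 = 1
t3 = t1 ∧ t2 = 1 ∧ 1 = 1
t4 = t3 ⊕ in0 = 1 ⊕ 1 = 0
So t3 = 1 and t4 = 0.

in0=1, in1=0, in2=0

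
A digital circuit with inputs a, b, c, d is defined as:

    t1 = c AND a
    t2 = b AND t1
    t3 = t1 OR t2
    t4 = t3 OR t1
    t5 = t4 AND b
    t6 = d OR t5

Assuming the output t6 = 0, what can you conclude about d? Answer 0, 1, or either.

t6 = d OR t5 must be 0, so both d = 0 and t5 = 0.
t5 = t4 AND b must be 0, so at least one of t4, b is 0.
Every assignment with t6 = 0 has d = 0; there are 7 such assignment(s).

0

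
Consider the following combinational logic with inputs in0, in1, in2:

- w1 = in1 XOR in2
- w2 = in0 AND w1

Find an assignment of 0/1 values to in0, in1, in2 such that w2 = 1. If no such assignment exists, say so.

in0=1, in1=0, in2=1

w2 = in0 AND w1 must be 1, so both in0 = 1 and w1 = 1.
w1 = in1 XOR in2 must be 1, so in1 and in2 differ.
Check with in0=1, in1=0, in2=1:
w1 = in1 XOR in2 = 0 XOR 1 = 1
w2 = in0 AND w1 = 1 AND 1 = 1
So w2 = 1 as required.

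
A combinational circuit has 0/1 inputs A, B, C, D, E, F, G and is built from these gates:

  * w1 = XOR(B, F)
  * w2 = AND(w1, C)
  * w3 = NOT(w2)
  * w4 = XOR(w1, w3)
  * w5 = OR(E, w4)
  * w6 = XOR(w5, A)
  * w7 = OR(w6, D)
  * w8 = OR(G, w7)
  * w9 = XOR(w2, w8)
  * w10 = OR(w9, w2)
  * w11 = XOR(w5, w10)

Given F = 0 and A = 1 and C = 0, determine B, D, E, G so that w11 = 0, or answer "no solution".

B=0 D=0 E=1 G=1

w11 = XOR(w5, w10) must be 0, so w5 and w10 are equal.
Check with F = 0 and A = 1 and C = 0 and B=0, D=0, E=1, G=1:
w1 = XOR(B, F) = XOR(0, 0) = 0
w2 = AND(w1, C) = AND(0, 0) = 0
w3 = NOT(w2) = NOT 0 = 1
w4 = XOR(w1, w3) = XOR(0, 1) = 1
w5 = OR(E, w4) = OR(1, 1) = 1
w6 = XOR(w5, A) = XOR(1, 1) = 0
w7 = OR(w6, D) = OR(0, 0) = 0
w8 = OR(G, w7) = OR(1, 0) = 1
w9 = XOR(w2, w8) = XOR(0, 1) = 1
w10 = OR(w9, w2) = OR(1, 0) = 1
w11 = XOR(w5, w10) = XOR(1, 1) = 0
So w11 = 0.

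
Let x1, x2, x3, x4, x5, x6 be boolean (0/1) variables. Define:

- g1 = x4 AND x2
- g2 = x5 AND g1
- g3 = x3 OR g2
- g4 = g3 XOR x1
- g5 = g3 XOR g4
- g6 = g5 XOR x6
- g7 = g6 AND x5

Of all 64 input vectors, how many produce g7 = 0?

g7 = g6 AND x5 must be 0, so at least one of g6, x5 is 0.
Enumerating the 64 input combinations, 48 give g7 = 0 and 16 give g7 = 1.

48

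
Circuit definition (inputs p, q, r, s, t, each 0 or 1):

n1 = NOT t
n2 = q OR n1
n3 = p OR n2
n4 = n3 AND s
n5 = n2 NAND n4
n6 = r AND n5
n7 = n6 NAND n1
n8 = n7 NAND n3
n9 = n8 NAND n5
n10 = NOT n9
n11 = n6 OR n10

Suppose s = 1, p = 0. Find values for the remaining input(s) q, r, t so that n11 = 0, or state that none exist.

Check with s = 1, p = 0 and q=1, r=1, t=1:
n1 = NOT t = NOT 1 = 0
n2 = q OR n1 = 1 OR 0 = 1
n3 = p OR n2 = 0 OR 1 = 1
n4 = n3 AND s = 1 AND 1 = 1
n5 = n2 NAND n4 = 1 NAND 1 = 0
n6 = r AND n5 = 1 AND 0 = 0
n7 = n6 NAND n1 = 0 NAND 0 = 1
n8 = n7 NAND n3 = 1 NAND 1 = 0
n9 = n8 NAND n5 = 0 NAND 0 = 1
n10 = NOT n9 = NOT 1 = 0
n11 = n6 OR n10 = 0 OR 0 = 0
So n11 = 0.

q=1, r=1, t=1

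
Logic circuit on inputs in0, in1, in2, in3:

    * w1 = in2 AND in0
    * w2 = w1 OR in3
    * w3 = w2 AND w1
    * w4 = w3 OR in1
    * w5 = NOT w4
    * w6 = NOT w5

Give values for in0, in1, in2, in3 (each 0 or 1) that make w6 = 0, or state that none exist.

in0=0 in1=0 in2=1 in3=0

Check with in0=0 in1=0 in2=1 in3=0:
w1 = in2 AND in0 = 1 AND 0 = 0
w2 = w1 OR in3 = 0 OR 0 = 0
w3 = w2 AND w1 = 0 AND 0 = 0
w4 = w3 OR in1 = 0 OR 0 = 0
w5 = NOT w4 = NOT 0 = 1
w6 = NOT w5 = NOT 1 = 0
So w6 = 0 as required.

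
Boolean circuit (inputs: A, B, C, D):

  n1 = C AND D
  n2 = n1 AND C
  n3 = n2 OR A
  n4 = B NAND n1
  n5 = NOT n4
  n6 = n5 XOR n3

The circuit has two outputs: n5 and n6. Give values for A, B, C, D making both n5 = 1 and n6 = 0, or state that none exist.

Check with A=1, B=1, C=1, D=1:
n1 = C AND D = 1 AND 1 = 1
n2 = n1 AND C = 1 AND 1 = 1
n3 = n2 OR A = 1 OR 1 = 1
n4 = B NAND n1 = 1 NAND 1 = 0
n5 = NOT n4 = NOT 0 = 1
n6 = n5 XOR n3 = 1 XOR 1 = 0
So n5 = 1 and n6 = 0.

A=1, B=1, C=1, D=1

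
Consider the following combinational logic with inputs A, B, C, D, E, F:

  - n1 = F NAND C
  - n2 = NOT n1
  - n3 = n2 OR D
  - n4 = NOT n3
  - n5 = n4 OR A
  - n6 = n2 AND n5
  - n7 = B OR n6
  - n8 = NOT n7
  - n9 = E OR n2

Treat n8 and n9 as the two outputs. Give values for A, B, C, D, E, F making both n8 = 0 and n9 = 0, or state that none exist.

Check with A=1, B=1, C=0, D=0, E=0, F=1:
n1 = F NAND C = 1 NAND 0 = 1
n2 = NOT n1 = NOT 1 = 0
n3 = n2 OR D = 0 OR 0 = 0
n4 = NOT n3 = NOT 0 = 1
n5 = n4 OR A = 1 OR 1 = 1
n6 = n2 AND n5 = 0 AND 1 = 0
n7 = B OR n6 = 1 OR 0 = 1
n8 = NOT n7 = NOT 1 = 0
n9 = E OR n2 = 0 OR 0 = 0
So n8 = 0 and n9 = 0.

A=1, B=1, C=0, D=0, E=0, F=1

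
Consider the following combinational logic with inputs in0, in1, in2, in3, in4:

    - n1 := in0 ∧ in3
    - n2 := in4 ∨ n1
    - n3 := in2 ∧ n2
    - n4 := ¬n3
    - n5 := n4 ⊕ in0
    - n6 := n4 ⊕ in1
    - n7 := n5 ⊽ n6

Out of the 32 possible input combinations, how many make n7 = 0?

25

n7 = n5 ⊽ n6 must be 0, so at least one of n5, n6 is 1.
Enumerating the 32 input combinations, 25 give n7 = 0 and 7 give n7 = 1.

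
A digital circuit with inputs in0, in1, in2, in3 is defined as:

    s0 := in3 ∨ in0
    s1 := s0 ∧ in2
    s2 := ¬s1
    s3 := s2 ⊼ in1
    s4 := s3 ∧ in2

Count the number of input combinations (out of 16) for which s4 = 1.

s4 = s3 ∧ in2 must be 1, so both s3 = 1 and in2 = 1.
Enumerating the 16 input combinations, 7 give s4 = 1 and 9 give s4 = 0.

7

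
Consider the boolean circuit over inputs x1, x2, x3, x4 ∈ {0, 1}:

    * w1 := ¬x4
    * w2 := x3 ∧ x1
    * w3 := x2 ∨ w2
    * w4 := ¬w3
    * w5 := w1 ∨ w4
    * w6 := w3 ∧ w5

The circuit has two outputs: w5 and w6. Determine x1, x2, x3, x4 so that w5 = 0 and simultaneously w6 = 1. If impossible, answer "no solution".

no solution exists

Across all 16 input combinations, none give both w5 = 0 and w6 = 1.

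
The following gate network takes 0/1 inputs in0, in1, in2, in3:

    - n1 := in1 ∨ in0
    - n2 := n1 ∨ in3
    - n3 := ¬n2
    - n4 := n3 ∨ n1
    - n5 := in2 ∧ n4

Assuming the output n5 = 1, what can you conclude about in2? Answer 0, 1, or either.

n5 = in2 ∧ n4 must be 1, so both in2 = 1 and n4 = 1.
Every assignment with n5 = 1 has in2 = 1; there are 7 such assignment(s).

1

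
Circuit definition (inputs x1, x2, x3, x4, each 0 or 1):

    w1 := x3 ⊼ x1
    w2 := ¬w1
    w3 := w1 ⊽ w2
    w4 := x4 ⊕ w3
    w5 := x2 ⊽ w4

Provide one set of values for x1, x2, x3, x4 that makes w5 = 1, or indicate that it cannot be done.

w5 = x2 ⊽ w4 must be 1, so both x2 = 0 and w4 = 0.
w4 = x4 ⊕ w3 must be 0, so x4 and w3 are equal.
Check with x1=0, x2=0, x3=0, x4=0:
w1 = x3 ⊼ x1 = 0 ⊼ 0 = 1
w2 = ¬w1 = ¬1 = 0
w3 = w1 ⊽ w2 = 1 ⊽ 0 = 0
w4 = x4 ⊕ w3 = 0 ⊕ 0 = 0
w5 = x2 ⊽ w4 = 0 ⊽ 0 = 1
So w5 = 1 as required.

x1=0, x2=0, x3=0, x4=0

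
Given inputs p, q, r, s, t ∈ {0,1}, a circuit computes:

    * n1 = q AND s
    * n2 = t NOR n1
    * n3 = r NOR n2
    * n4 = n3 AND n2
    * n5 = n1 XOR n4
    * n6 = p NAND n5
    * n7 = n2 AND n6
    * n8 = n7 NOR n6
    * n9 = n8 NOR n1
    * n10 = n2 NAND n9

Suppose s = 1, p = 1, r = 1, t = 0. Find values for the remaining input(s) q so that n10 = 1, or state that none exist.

n10 = n2 NAND n9 must be 1, so at least one of n2, n9 is 0.
Check with s = 1, p = 1, r = 1, t = 0 and q=1:
n1 = q AND s = 1 AND 1 = 1
n2 = t NOR n1 = 0 NOR 1 = 0
n3 = r NOR n2 = 1 NOR 0 = 0
n4 = n3 AND n2 = 0 AND 0 = 0
n5 = n1 XOR n4 = 1 XOR 0 = 1
n6 = p NAND n5 = 1 NAND 1 = 0
n7 = n2 AND n6 = 0 AND 0 = 0
n8 = n7 NOR n6 = 0 NOR 0 = 1
n9 = n8 NOR n1 = 1 NOR 1 = 0
n10 = n2 NAND n9 = 0 NAND 0 = 1
So n10 = 1.

q=1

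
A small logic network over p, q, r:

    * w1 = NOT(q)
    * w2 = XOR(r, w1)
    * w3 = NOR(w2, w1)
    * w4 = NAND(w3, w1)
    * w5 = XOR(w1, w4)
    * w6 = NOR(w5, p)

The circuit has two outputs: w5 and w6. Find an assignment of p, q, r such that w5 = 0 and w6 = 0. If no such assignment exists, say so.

p=1, q=0, r=1

Check with p=1, q=0, r=1:
w1 = NOT(q) = NOT 0 = 1
w2 = XOR(r, w1) = XOR(1, 1) = 0
w3 = NOR(w2, w1) = NOR(0, 1) = 0
w4 = NAND(w3, w1) = NAND(0, 1) = 1
w5 = XOR(w1, w4) = XOR(1, 1) = 0
w6 = NOR(w5, p) = NOR(0, 1) = 0
So w5 = 0 and w6 = 0.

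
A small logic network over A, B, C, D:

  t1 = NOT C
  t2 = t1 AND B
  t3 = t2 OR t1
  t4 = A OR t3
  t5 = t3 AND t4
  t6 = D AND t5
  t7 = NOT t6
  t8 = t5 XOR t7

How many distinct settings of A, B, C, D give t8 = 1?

t8 = t5 XOR t7 must be 1, so t5 and t7 differ.
Enumerating the 16 input combinations, 12 give t8 = 1 and 4 give t8 = 0.

12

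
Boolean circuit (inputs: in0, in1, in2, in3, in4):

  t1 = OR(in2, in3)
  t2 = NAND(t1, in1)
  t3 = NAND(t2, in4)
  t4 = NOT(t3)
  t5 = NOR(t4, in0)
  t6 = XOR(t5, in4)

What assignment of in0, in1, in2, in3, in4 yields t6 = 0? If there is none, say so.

in0=0 in1=1 in2=0 in3=1 in4=1

t6 = XOR(t5, in4) must be 0, so t5 and in4 are equal.
Check with in0=0 in1=1 in2=0 in3=1 in4=1:
t1 = OR(in2, in3) = OR(0, 1) = 1
t2 = NAND(t1, in1) = NAND(1, 1) = 0
t3 = NAND(t2, in4) = NAND(0, 1) = 1
t4 = NOT(t3) = NOT 1 = 0
t5 = NOR(t4, in0) = NOR(0, 0) = 1
t6 = XOR(t5, in4) = XOR(1, 1) = 0
So t6 = 0 as required.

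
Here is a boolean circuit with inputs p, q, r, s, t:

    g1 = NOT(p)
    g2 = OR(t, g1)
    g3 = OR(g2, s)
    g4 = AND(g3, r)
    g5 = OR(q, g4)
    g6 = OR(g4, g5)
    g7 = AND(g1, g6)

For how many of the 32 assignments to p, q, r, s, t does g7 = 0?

g7 = AND(g1, g6) must be 0, so at least one of g1, g6 is 0.
Enumerating the 32 input combinations, 20 give g7 = 0 and 12 give g7 = 1.

20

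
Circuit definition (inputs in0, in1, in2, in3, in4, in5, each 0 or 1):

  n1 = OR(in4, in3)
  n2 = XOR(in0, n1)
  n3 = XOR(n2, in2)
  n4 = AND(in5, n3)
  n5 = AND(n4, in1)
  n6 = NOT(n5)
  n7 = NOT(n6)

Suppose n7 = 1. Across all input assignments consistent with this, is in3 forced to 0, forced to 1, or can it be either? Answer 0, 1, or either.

either

Both values of in3 occur among assignments with n7 = 1:
  in3=0: in0=0, in1=1, in2=0, in3=0, in4=1, in5=1
  in3=1: in0=0, in1=1, in2=0, in3=1, in4=0, in5=1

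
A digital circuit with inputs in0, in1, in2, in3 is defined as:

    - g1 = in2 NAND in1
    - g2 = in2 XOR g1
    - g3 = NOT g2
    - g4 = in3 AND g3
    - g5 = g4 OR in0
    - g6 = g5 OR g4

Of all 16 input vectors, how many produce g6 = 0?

7

g6 = g5 OR g4 must be 0, so both g5 = 0 and g4 = 0.
g5 = g4 OR in0 must be 0, so both g4 = 0 and in0 = 0.
Enumerating the 16 input combinations, 7 give g6 = 0 and 9 give g6 = 1.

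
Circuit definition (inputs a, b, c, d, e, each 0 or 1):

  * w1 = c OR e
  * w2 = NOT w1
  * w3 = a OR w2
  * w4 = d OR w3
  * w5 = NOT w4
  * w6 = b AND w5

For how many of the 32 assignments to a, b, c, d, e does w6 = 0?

29

w6 = b AND w5 must be 0, so at least one of b, w5 is 0.
Enumerating the 32 input combinations, 29 give w6 = 0 and 3 give w6 = 1.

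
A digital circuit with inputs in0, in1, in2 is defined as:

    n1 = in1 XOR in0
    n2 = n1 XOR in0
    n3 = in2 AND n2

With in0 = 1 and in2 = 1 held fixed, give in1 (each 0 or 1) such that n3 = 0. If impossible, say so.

in1=0

n3 = in2 AND n2 must be 0, so at least one of in2, n2 is 0.
Check with in0 = 1 and in2 = 1 and in1=0:
n1 = in1 XOR in0 = 0 XOR 1 = 1
n2 = n1 XOR in0 = 1 XOR 1 = 0
n3 = in2 AND n2 = 1 AND 0 = 0
So n3 = 0.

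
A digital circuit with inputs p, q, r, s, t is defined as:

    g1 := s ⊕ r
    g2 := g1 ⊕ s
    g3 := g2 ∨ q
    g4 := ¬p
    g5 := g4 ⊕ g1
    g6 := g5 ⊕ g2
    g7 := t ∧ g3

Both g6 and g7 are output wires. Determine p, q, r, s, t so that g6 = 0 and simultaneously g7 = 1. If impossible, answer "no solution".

Check with p=1, q=1, r=0, s=0, t=1:
g1 = s ⊕ r = 0 ⊕ 0 = 0
g2 = g1 ⊕ s = 0 ⊕ 0 = 0
g3 = g2 ∨ q = 0 ∨ 1 = 1
g4 = ¬p = ¬1 = 0
g5 = g4 ⊕ g1 = 0 ⊕ 0 = 0
g6 = g5 ⊕ g2 = 0 ⊕ 0 = 0
g7 = t ∧ g3 = 1 ∧ 1 = 1
So g6 = 0 and g7 = 1.

p=1, q=1, r=0, s=0, t=1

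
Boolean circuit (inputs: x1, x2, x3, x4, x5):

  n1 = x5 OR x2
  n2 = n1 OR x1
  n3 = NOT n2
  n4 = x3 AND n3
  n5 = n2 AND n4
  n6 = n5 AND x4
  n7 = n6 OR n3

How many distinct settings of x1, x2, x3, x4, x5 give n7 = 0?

n7 = n6 OR n3 must be 0, so both n6 = 0 and n3 = 0.
n6 = n5 AND x4 must be 0, so at least one of n5, x4 is 0.
n3 = NOT n2 must be 0, so n2 = 1.
Enumerating the 32 input combinations, 28 give n7 = 0 and 4 give n7 = 1.

28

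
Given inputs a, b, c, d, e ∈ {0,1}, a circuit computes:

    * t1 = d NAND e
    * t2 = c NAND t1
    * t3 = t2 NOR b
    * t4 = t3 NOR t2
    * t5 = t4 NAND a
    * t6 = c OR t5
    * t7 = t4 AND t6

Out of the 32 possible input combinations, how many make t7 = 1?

6

t7 = t4 AND t6 must be 1, so both t4 = 1 and t6 = 1.
t4 = t3 NOR t2 must be 1, so both t3 = 0 and t2 = 0.
Satisfying assignments:
  a=0, b=1, c=1, d=0, e=0
  a=0, b=1, c=1, d=0, e=1
  a=0, b=1, c=1, d=1, e=0
  a=1, b=1, c=1, d=0, e=0
  a=1, b=1, c=1, d=0, e=1
  a=1, b=1, c=1, d=1, e=0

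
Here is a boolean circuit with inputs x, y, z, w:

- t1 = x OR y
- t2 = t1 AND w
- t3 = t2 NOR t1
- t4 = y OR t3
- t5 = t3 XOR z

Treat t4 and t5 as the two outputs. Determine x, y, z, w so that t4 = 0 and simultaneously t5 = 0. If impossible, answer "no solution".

x=1, y=0, z=0, w=0

Check with x=1, y=0, z=0, w=0:
t1 = x OR y = 1 OR 0 = 1
t2 = t1 AND w = 1 AND 0 = 0
t3 = t2 NOR t1 = 0 NOR 1 = 0
t4 = y OR t3 = 0 OR 0 = 0
t5 = t3 XOR z = 0 XOR 0 = 0
So t4 = 0 and t5 = 0.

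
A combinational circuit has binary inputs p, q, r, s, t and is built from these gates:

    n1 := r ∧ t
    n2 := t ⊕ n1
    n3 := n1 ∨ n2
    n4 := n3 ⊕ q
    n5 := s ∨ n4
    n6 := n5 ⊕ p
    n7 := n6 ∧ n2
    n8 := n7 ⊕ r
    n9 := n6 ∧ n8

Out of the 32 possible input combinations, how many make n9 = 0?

20

n9 = n6 ∧ n8 must be 0, so at least one of n6, n8 is 0.
Enumerating the 32 input combinations, 20 give n9 = 0 and 12 give n9 = 1.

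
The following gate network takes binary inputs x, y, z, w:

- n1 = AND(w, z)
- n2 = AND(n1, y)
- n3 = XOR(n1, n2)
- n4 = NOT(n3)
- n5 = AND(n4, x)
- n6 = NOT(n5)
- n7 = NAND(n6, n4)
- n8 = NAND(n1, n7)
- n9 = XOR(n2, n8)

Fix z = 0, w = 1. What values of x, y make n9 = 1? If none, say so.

Check with z = 0, w = 1 and x=1, y=1:
n1 = AND(w, z) = AND(1, 0) = 0
n2 = AND(n1, y) = AND(0, 1) = 0
n3 = XOR(n1, n2) = XOR(0, 0) = 0
n4 = NOT(n3) = NOT 0 = 1
n5 = AND(n4, x) = AND(1, 1) = 1
n6 = NOT(n5) = NOT 1 = 0
n7 = NAND(n6, n4) = NAND(0, 1) = 1
n8 = NAND(n1, n7) = NAND(0, 1) = 1
n9 = XOR(n2, n8) = XOR(0, 1) = 1
So n9 = 1.

x=1 y=1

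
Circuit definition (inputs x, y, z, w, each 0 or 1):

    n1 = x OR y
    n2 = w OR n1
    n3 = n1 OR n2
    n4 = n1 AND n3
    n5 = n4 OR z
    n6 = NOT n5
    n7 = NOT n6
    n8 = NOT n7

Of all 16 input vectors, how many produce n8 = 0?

n8 = NOT n7 must be 0, so n7 = 1.
n7 = NOT n6 must be 1, so n6 = 0.
n6 = NOT n5 must be 0, so n5 = 1.
Enumerating the 16 input combinations, 14 give n8 = 0 and 2 give n8 = 1.

14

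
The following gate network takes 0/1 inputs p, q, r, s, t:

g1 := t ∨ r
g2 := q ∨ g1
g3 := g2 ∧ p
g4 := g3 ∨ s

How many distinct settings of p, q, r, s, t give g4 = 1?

23

g4 = g3 ∨ s must be 1, so at least one of g3, s is 1.
Enumerating the 32 input combinations, 23 give g4 = 1 and 9 give g4 = 0.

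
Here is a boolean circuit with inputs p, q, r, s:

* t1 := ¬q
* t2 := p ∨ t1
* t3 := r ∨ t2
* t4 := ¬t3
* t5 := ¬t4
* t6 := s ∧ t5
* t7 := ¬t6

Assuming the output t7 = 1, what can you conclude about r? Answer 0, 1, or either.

Both values of r occur among assignments with t7 = 1:
  r=0: p=0, q=0, r=0, s=0
  r=1: p=0, q=0, r=1, s=0

either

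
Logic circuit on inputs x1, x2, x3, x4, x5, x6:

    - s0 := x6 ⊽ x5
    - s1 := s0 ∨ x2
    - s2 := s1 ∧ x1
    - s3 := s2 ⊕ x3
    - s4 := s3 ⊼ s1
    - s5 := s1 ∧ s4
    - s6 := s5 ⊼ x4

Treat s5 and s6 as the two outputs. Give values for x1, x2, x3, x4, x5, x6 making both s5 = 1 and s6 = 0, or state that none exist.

x1=1 x2=1 x3=1 x4=1 x5=0 x6=0

Check with x1=1 x2=1 x3=1 x4=1 x5=0 x6=0:
s0 = x6 ⊽ x5 = 0 ⊽ 0 = 1
s1 = s0 ∨ x2 = 1 ∨ 1 = 1
s2 = s1 ∧ x1 = 1 ∧ 1 = 1
s3 = s2 ⊕ x3 = 1 ⊕ 1 = 0
s4 = s3 ⊼ s1 = 0 ⊼ 1 = 1
s5 = s1 ∧ s4 = 1 ∧ 1 = 1
s6 = s5 ⊼ x4 = 1 ⊼ 1 = 0
So s5 = 1 and s6 = 0.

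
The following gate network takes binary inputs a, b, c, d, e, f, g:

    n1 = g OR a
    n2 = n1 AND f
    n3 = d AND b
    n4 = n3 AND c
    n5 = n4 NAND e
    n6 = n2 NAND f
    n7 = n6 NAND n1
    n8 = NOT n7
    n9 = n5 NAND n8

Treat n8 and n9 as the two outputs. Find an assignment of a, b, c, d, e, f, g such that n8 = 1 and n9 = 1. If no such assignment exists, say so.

a=0, b=1, c=1, d=1, e=1, f=0, g=1

Check with a=0, b=1, c=1, d=1, e=1, f=0, g=1:
n1 = g OR a = 1 OR 0 = 1
n2 = n1 AND f = 1 AND 0 = 0
n3 = d AND b = 1 AND 1 = 1
n4 = n3 AND c = 1 AND 1 = 1
n5 = n4 NAND e = 1 NAND 1 = 0
n6 = n2 NAND f = 0 NAND 0 = 1
n7 = n6 NAND n1 = 1 NAND 1 = 0
n8 = NOT n7 = NOT 0 = 1
n9 = n5 NAND n8 = 0 NAND 1 = 1
So n8 = 1 and n9 = 1.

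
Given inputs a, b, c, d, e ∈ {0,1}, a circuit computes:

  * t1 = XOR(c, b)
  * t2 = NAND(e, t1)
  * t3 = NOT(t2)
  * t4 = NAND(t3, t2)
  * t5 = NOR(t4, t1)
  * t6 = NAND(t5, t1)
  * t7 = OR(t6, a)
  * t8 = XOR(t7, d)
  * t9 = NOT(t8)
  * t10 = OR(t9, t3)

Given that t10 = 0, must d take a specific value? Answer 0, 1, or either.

0

t10 = OR(t9, t3) must be 0, so both t9 = 0 and t3 = 0.
Every assignment with t10 = 0 has d = 0; there are 12 such assignment(s).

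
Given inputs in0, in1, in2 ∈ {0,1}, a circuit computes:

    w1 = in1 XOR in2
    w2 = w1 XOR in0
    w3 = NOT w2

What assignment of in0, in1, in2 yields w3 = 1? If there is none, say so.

in0=1, in1=0, in2=1

Check with in0=1, in1=0, in2=1:
w1 = in1 XOR in2 = 0 XOR 1 = 1
w2 = w1 XOR in0 = 1 XOR 1 = 0
w3 = NOT w2 = NOT 0 = 1
So w3 = 1 as required.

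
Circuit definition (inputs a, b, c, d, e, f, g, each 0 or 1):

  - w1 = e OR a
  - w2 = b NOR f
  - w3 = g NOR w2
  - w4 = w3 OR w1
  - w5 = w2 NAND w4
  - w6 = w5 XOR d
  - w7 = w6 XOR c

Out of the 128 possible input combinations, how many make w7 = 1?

64

w7 = w6 XOR c must be 1, so w6 and c differ.
Enumerating the 128 input combinations, 64 give w7 = 1 and 64 give w7 = 0.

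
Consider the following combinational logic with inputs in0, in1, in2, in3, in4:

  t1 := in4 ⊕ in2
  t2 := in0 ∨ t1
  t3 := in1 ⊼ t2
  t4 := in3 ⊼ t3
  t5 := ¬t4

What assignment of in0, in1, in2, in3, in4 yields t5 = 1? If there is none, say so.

in0=1, in1=0, in2=1, in3=1, in4=0

t5 = ¬t4 must be 1, so t4 = 0.
Check with in0=1, in1=0, in2=1, in3=1, in4=0:
t1 = in4 ⊕ in2 = 0 ⊕ 1 = 1
t2 = in0 ∨ t1 = 1 ∨ 1 = 1
t3 = in1 ⊼ t2 = 0 ⊼ 1 = 1
t4 = in3 ⊼ t3 = 1 ⊼ 1 = 0
t5 = ¬t4 = ¬0 = 1
So t5 = 1 as required.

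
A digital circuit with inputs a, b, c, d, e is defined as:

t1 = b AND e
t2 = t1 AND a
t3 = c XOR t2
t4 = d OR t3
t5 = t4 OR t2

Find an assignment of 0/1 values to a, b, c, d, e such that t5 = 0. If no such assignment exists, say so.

a=0 b=1 c=0 d=0 e=0

t5 = t4 OR t2 must be 0, so both t4 = 0 and t2 = 0.
t4 = d OR t3 must be 0, so both d = 0 and t3 = 0.
t2 = t1 AND a must be 0, so at least one of t1, a is 0.
Check with a=0 b=1 c=0 d=0 e=0:
t1 = b AND e = 1 AND 0 = 0
t2 = t1 AND a = 0 AND 0 = 0
t3 = c XOR t2 = 0 XOR 0 = 0
t4 = d OR t3 = 0 OR 0 = 0
t5 = t4 OR t2 = 0 OR 0 = 0
So t5 = 0 as required.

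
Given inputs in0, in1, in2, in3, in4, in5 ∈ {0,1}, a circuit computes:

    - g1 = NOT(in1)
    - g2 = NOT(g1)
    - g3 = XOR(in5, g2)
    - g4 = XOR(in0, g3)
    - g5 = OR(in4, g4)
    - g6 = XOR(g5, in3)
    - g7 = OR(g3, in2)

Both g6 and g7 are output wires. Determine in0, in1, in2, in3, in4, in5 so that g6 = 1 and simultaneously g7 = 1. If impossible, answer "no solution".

Check with in0=0, in1=1, in2=1, in3=0, in4=1, in5=1:
g1 = NOT(in1) = NOT 1 = 0
g2 = NOT(g1) = NOT 0 = 1
g3 = XOR(in5, g2) = XOR(1, 1) = 0
g4 = XOR(in0, g3) = XOR(0, 0) = 0
g5 = OR(in4, g4) = OR(1, 0) = 1
g6 = XOR(g5, in3) = XOR(1, 0) = 1
g7 = OR(g3, in2) = OR(0, 1) = 1
So g6 = 1 and g7 = 1.

in0=0, in1=1, in2=1, in3=0, in4=1, in5=1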